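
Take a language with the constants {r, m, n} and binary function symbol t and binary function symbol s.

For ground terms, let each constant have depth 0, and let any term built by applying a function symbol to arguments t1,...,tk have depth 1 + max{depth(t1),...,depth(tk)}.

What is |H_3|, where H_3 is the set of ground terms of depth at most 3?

1566453

Write N_k for the number of ground terms of depth ≤ k. A term of depth ≤ k is either a constant or a function symbol applied to arguments of depth ≤ k−1, so N_k = 3 + N_{k-1}^2 + N_{k-1}^2.
N_0 = 3
N_1 = 3 + 3^2 + 3^2 = 21
N_2 = 3 + 21^2 + 21^2 = 885
N_3 = 3 + 885^2 + 885^2 = 1566453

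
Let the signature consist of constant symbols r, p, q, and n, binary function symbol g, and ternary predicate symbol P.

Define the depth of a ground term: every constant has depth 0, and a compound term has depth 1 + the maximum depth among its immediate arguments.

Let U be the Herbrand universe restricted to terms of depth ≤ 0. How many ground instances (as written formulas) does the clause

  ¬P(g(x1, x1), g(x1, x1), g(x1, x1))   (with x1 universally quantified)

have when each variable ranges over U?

4

Ground terms of depth ≤ 0:
  Let N_k = |{terms of depth ≤ k}|. Then N_0 = 4 and N_k = 4 + N_{k-1}^2 for k ≥ 1 (one summand per function symbol, arity giving the exponent).
  N_0 = 4
  Explicitly: r, p, q, n.
So there are 4 ground terms available for substitution.
The body mentions the single quantified variable x1; since ground terms form a free algebra, no two substitutions collapse to the same formula.
Number of ground instances = 4.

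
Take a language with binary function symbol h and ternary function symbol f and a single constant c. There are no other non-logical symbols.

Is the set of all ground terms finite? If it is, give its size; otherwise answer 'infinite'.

infinite

The signature has at least one function symbol (h, arity 2) and at least one constant (c).
Iterating h gives infinitely many distinct ground terms: c, h(c, c), h(h(c, c), h(c, c)), ...
So the Herbrand universe is infinite.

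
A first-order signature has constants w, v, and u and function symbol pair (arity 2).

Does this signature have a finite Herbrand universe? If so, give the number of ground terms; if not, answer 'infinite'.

infinite

The signature has at least one function symbol (pair, arity 2) and at least one constant (w).
Iterating pair gives infinitely many distinct ground terms: w, pair(w, w), pair(pair(w, w), pair(w, w)), ...
So the Herbrand universe is infinite.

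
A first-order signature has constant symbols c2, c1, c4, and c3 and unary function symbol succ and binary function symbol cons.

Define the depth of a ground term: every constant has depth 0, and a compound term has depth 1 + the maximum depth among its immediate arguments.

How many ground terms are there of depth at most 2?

Let N_k count ground terms of depth at most k. Each non-constant term of depth ≤ k is some function symbol applied to depth-≤(k−1) arguments, giving N_k = 4 + N_{k-1} + N_{k-1}^2.
N_0 = 4
N_1 = 4 + 4 + 4^2 = 24
N_2 = 4 + 24 + 24^2 = 604

604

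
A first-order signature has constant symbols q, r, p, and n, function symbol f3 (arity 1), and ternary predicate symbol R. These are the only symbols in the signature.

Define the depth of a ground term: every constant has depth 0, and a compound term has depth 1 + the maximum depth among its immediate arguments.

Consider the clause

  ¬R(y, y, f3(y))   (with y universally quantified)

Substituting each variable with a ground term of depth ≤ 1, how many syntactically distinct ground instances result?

Ground terms of depth ≤ 1:
  If N_k denotes the number of depth-≤k ground terms, the 4 constants give N_0 = 4, and each function symbol of arity r contributes N_{k-1}^r new terms at level k: N_k = 4 + N_{k-1}.
  N_0 = 4
  N_1 = 4 + 4 = 8
  Explicitly: q, r, p, n, f3(q), f3(r), f3(p), f3(n).
So there are 8 ground terms available for substitution.
The variable y ranges independently over the available ground terms, and distinct assignments produce distinct instances.
Number of ground instances = 8.

8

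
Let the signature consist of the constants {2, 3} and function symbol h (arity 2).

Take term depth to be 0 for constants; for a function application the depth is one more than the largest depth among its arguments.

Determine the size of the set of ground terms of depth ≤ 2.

38

Let N_k count ground terms of depth at most k. Each non-constant term of depth ≤ k is some function symbol applied to depth-≤(k−1) arguments, giving N_k = 2 + N_{k-1}^2.
N_0 = 2
N_1 = 2 + 2^2 = 6
N_2 = 2 + 6^2 = 38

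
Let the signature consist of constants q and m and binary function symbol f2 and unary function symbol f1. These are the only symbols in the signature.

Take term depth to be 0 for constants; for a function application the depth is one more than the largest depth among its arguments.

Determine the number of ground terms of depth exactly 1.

Count level by level. With function symbols f2/2, f1/1, the terms of depth ≤ k are the 2 constants together with each function applied to depth-≤(k−1) tuples, so N_k = 2 + N_{k-1}^2 + N_{k-1}.
N_0 = 2
N_1 = 2 + 2^2 + 2 = 8
Terms of depth exactly 1: N_1 − N_0 = 8 − 2 = 6.

6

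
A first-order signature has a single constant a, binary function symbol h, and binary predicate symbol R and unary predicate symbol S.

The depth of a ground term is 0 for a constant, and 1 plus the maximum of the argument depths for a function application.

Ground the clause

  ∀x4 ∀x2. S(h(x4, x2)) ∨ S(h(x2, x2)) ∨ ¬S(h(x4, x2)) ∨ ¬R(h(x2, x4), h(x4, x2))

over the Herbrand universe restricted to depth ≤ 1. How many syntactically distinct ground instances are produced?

Ground terms of depth ≤ 1:
  Let N_k = |{terms of depth ≤ k}|. Then N_0 = 1 and N_k = 1 + N_{k-1}^2 for k ≥ 1 (one summand per function symbol, arity giving the exponent).
  N_0 = 1
  N_1 = 1 + 1^2 = 2
So there are 2 ground terms available for substitution.
The body mentions every one of the 2 quantified variables; since ground terms form a free algebra, no two substitutions collapse to the same formula.
Number of ground instances = 2^2 = 4.

4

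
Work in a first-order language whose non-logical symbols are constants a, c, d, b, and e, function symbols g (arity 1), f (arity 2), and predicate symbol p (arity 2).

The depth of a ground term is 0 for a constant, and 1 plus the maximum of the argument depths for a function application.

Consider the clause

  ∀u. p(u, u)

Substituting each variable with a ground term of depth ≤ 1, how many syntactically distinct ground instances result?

35

Ground terms of depth ≤ 1:
  If N_k denotes the number of depth-≤k ground terms, the 5 constants give N_0 = 5, and each function symbol of arity r contributes N_{k-1}^r new terms at level k: N_k = 5 + N_{k-1} + N_{k-1}^2.
  N_0 = 5
  N_1 = 5 + 5 + 5^2 = 35
So there are 35 ground terms available for substitution.
There is 1 variable to instantiate (u),  occurring in at least one literal, so different choices give different ground instances.
Number of ground instances = 35.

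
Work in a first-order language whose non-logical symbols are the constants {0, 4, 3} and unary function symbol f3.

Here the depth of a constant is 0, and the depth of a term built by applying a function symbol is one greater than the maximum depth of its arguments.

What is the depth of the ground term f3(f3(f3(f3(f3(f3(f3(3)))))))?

7

depth(f3(3)) = 1 + depth(3) = 1 + 0 = 1
depth(f3(f3(3))) = 1 + depth(f3(3)) = 1 + 1 = 2
depth(f3(f3(f3(3)))) = 1 + depth(f3(f3(3))) = 1 + 2 = 3
depth(f3(f3(f3(f3(3))))) = 1 + depth(f3(f3(f3(3)))) = 1 + 3 = 4
depth(f3(f3(f3(f3(f3(3)))))) = 1 + depth(f3(f3(f3(f3(3))))) = 1 + 4 = 5
depth(f3(f3(f3(f3(f3(f3(3))))))) = 1 + depth(f3(f3(f3(f3(f3(3)))))) = 1 + 5 = 6
depth(f3(f3(f3(f3(f3(f3(f3(3)))))))) = 1 + depth(f3(f3(f3(f3(f3(f3(3))))))) = 1 + 6 = 7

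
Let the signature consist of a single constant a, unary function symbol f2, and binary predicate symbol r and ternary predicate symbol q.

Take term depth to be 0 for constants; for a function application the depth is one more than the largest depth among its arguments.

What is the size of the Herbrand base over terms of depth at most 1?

First count ground terms of depth ≤ 1.
Let N_k = |{terms of depth ≤ k}|. Then N_0 = 1 and N_k = 1 + N_{k-1} for k ≥ 1 (one summand per function symbol, arity giving the exponent).
N_0 = 1
N_1 = 1 + 1 = 2
So |H| = 2.
A ground atom is a predicate applied to a tuple of terms from H, so the count is the sum over predicates of |H|^arity:
  r: 2^2 = 4;  q: 2^3 = 8
Total ground atoms: 4 + 8 = 12.

12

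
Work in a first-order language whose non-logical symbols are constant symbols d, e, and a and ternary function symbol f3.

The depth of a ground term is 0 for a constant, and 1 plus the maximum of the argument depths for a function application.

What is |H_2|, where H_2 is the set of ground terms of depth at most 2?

27003

If N_k denotes the number of depth-≤k ground terms, the 3 constants give N_0 = 3, and each function symbol of arity r contributes N_{k-1}^r new terms at level k: N_k = 3 + N_{k-1}^3.
N_0 = 3
N_1 = 3 + 3^3 = 30
N_2 = 3 + 30^3 = 27003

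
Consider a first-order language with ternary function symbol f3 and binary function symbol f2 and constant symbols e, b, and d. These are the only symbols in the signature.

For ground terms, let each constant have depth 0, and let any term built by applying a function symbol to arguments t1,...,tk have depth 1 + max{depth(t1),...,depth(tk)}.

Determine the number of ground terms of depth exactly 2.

60804

If N_k denotes the number of depth-≤k ground terms, the 3 constants give N_0 = 3, and each function symbol of arity r contributes N_{k-1}^r new terms at level k: N_k = 3 + N_{k-1}^3 + N_{k-1}^2.
N_0 = 3
N_1 = 3 + 3^3 + 3^2 = 39
N_2 = 3 + 39^3 + 39^2 = 60843
Terms of depth exactly 2: N_2 − N_1 = 60843 − 39 = 60804.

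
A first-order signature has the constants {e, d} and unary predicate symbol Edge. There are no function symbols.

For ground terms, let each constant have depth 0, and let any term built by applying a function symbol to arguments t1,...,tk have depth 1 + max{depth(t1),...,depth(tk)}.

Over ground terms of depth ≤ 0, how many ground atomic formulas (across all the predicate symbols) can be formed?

2

First count ground terms of depth ≤ 0.
With no function symbols every ground term is a constant, so there are exactly 2 ground terms at every depth bound.
N_0 = 2
Explicitly: e, d.
So |H| = 2.
Each predicate of arity r yields |H|^r ground atoms (one per choice of an r-tuple from H):
  Edge: 2
Total ground atoms: 2.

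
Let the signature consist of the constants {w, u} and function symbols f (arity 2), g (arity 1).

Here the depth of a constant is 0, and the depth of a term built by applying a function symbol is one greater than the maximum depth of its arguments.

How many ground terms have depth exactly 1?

Write N_k for the number of ground terms of depth ≤ k. A term of depth ≤ k is either a constant or a function symbol applied to arguments of depth ≤ k−1, so N_k = 2 + N_{k-1}^2 + N_{k-1}.
N_0 = 2
N_1 = 2 + 2^2 + 2 = 8
Terms of depth exactly 1: N_1 − N_0 = 8 − 2 = 6.

6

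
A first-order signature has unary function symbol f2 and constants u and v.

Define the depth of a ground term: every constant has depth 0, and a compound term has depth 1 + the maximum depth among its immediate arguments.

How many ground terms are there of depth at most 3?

If N_k denotes the number of depth-≤k ground terms, the 2 constants give N_0 = 2, and each function symbol of arity r contributes N_{k-1}^r new terms at level k: N_k = 2 + N_{k-1}.
N_0 = 2
N_1 = 2 + 2 = 4
N_2 = 2 + 4 = 6
N_3 = 2 + 6 = 8

8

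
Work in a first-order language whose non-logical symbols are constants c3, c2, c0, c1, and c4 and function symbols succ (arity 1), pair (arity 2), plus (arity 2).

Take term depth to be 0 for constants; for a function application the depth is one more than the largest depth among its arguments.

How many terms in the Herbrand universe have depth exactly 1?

55

Let N_k count ground terms of depth at most k. Each non-constant term of depth ≤ k is some function symbol applied to depth-≤(k−1) arguments, giving N_k = 5 + N_{k-1} + N_{k-1}^2 + N_{k-1}^2.
N_0 = 5
N_1 = 5 + 5 + 5^2 + 5^2 = 60
Terms of depth exactly 1: N_1 − N_0 = 60 − 5 = 55.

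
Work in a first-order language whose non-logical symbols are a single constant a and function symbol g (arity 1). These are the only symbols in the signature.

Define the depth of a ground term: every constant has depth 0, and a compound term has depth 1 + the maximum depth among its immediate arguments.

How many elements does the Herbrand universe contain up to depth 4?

5

Let N_k = |{terms of depth ≤ k}|. Then N_0 = 1 and N_k = 1 + N_{k-1} for k ≥ 1 (one summand per function symbol, arity giving the exponent).
N_0 = 1
N_1 = 1 + 1 = 2
N_2 = 1 + 2 = 3
N_3 = 1 + 3 = 4
N_4 = 1 + 4 = 5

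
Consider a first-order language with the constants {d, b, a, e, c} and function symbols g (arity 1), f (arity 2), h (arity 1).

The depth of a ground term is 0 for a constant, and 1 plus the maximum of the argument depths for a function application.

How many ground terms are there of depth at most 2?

1685

Write N_k for the number of ground terms of depth ≤ k. A term of depth ≤ k is either a constant or a function symbol applied to arguments of depth ≤ k−1, so N_k = 5 + N_{k-1} + N_{k-1}^2 + N_{k-1}.
N_0 = 5
N_1 = 5 + 5 + 5^2 + 5 = 40
N_2 = 5 + 40 + 40^2 + 40 = 1685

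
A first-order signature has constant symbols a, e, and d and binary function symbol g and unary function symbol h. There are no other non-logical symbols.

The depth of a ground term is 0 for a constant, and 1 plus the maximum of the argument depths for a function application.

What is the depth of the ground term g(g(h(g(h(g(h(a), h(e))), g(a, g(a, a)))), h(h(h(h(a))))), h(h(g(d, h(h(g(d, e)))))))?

depth(h(a)) = 1 + depth(a) = 1 + 0 = 1
depth(h(e)) = 1 + depth(e) = 1 + 0 = 1
depth(g(h(a), h(e))) = 1 + max(1, 1) = 2
depth(h(g(h(a), h(e)))) = 1 + depth(g(h(a), h(e))) = 1 + 2 = 3
depth(g(a, a)) = 1 + max(0, 0) = 1
depth(g(a, g(a, a))) = 1 + max(0, 1) = 2
depth(g(h(g(h(a), h(e))), g(a, g(a, a)))) = 1 + max(3, 2) = 4
depth(h(g(h(g(h(a), h(e))), g(a, g(a, a))))) = 1 + depth(g(h(g(h(a), h(e))), g(a, g(a, a)))) = 1 + 4 = 5
depth(h(h(a))) = 1 + depth(h(a)) = 1 + 1 = 2
depth(h(h(h(a)))) = 1 + depth(h(h(a))) = 1 + 2 = 3
depth(h(h(h(h(a))))) = 1 + depth(h(h(h(a)))) = 1 + 3 = 4
depth(g(h(g(h(g(h(a), h(e))), g(a, g(a, a)))), h(h(h(h(a)))))) = 1 + max(5, 4) = 6
depth(g(d, e)) = 1 + max(0, 0) = 1
depth(h(g(d, e))) = 1 + depth(g(d, e)) = 1 + 1 = 2
depth(h(h(g(d, e)))) = 1 + depth(h(g(d, e))) = 1 + 2 = 3
depth(g(d, h(h(g(d, e))))) = 1 + max(0, 3) = 4
depth(h(g(d, h(h(g(d, e)))))) = 1 + depth(g(d, h(h(g(d, e))))) = 1 + 4 = 5
depth(h(h(g(d, h(h(g(d, e))))))) = 1 + depth(h(g(d, h(h(g(d, e)))))) = 1 + 5 = 6
depth(g(g(h(g(h(g(h(a), h(e))), g(a, g(a, a)))), h(h(h(h(a))))), h(h(g(d, h(h(g(d, e)))))))) = 1 + max(6, 6) = 7

7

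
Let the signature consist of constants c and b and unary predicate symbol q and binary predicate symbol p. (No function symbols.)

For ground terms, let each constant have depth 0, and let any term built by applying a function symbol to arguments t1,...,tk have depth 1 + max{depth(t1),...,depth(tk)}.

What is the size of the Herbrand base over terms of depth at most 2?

6

First count ground terms of depth ≤ 2.
With no function symbols every ground term is a constant, so there are exactly 2 ground terms at every depth bound.
N_0 = 2
N_1 = 2
N_2 = 2
Explicitly: c, b.
So |H| = 2.
For each predicate symbol, the number of ground atoms is |H| raised to its arity; summing:
  q: 2;  p: 2^2 = 4
Total ground atoms: 2 + 4 = 6.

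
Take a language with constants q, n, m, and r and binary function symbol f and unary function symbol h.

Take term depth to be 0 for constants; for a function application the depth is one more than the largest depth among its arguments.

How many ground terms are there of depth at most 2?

604

Write N_k for the number of ground terms of depth ≤ k. A term of depth ≤ k is either a constant or a function symbol applied to arguments of depth ≤ k−1, so N_k = 4 + N_{k-1}^2 + N_{k-1}.
N_0 = 4
N_1 = 4 + 4^2 + 4 = 24
N_2 = 4 + 24^2 + 24 = 604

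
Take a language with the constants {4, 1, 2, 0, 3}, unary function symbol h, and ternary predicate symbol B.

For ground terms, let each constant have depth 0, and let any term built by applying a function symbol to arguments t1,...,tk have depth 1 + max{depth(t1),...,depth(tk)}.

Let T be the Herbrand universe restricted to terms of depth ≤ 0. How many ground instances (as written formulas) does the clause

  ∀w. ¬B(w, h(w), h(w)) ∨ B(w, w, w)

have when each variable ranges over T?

Ground terms of depth ≤ 0:
  If N_k denotes the number of depth-≤k ground terms, the 5 constants give N_0 = 5, and each function symbol of arity r contributes N_{k-1}^r new terms at level k: N_k = 5 + N_{k-1}.
  N_0 = 5
  Explicitly: 4, 1, 2, 0, 3.
So there are 5 ground terms available for substitution.
There is 1 variable to instantiate (w),  occurring in at least one literal, so different choices give different ground instances.
Number of ground instances = 5.

5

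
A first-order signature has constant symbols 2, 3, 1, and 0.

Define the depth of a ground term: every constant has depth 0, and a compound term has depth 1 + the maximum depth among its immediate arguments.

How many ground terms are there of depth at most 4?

With no function symbols every ground term is a constant, so there are exactly 4 ground terms at every depth bound.
N_0 = 4
N_1 = 4
N_2 = 4
N_3 = 4
N_4 = 4

4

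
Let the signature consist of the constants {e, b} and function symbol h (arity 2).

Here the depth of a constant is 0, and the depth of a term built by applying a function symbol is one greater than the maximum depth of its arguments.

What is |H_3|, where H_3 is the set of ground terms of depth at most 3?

1446

Count level by level. With function symbols h/2, the terms of depth ≤ k are the 2 constants together with each function applied to depth-≤(k−1) tuples, so N_k = 2 + N_{k-1}^2.
N_0 = 2
N_1 = 2 + 2^2 = 6
N_2 = 2 + 6^2 = 38
N_3 = 2 + 38^2 = 1446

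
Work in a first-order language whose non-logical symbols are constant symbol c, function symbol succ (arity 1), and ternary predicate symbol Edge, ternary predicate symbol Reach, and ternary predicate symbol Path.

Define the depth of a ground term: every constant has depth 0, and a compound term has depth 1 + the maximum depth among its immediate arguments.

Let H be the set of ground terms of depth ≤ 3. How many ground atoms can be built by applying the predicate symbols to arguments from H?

First count ground terms of depth ≤ 3.
Count level by level. With function symbols succ/1, the terms of depth ≤ k are the 1 constant together with each function applied to depth-≤(k−1) tuples, so N_k = 1 + N_{k-1}.
N_0 = 1
N_1 = 1 + 1 = 2
N_2 = 1 + 2 = 3
N_3 = 1 + 3 = 4
Explicitly: c, succ(c), succ(succ(c)), succ(succ(succ(c))).
So |H| = 4.
Ground atoms are formed by filling each argument slot of a predicate with a term from H, so an r-ary predicate gives |H|^r atoms:
  Edge: 4^3 = 64;  Reach: 4^3 = 64;  Path: 4^3 = 64
Total ground atoms: 64 + 64 + 64 = 192.

192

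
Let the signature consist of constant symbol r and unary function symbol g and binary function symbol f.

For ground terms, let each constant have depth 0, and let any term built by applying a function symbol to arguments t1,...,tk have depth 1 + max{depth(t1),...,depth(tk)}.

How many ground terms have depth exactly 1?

2

Count level by level. With function symbols g/1, f/2, the terms of depth ≤ k are the 1 constant together with each function applied to depth-≤(k−1) tuples, so N_k = 1 + N_{k-1} + N_{k-1}^2.
N_0 = 1
N_1 = 1 + 1 + 1^2 = 3
Terms of depth exactly 1: N_1 − N_0 = 3 − 1 = 2.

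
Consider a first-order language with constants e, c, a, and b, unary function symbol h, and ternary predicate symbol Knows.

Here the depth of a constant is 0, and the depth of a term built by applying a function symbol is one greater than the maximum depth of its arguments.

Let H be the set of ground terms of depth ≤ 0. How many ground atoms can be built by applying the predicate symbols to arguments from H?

64

First count ground terms of depth ≤ 0.
Let N_k = |{terms of depth ≤ k}|. Then N_0 = 4 and N_k = 4 + N_{k-1} for k ≥ 1 (one summand per function symbol, arity giving the exponent).
N_0 = 4
Explicitly: e, c, a, b.
So |H| = 4.
Each predicate of arity r yields |H|^r ground atoms (one per choice of an r-tuple from H):
  Knows: 4^3 = 64
Total ground atoms: 64.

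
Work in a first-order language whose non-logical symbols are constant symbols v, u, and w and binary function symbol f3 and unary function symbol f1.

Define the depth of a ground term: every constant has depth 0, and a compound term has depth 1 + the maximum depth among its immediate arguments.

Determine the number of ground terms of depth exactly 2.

If N_k denotes the number of depth-≤k ground terms, the 3 constants give N_0 = 3, and each function symbol of arity r contributes N_{k-1}^r new terms at level k: N_k = 3 + N_{k-1}^2 + N_{k-1}.
N_0 = 3
N_1 = 3 + 3^2 + 3 = 15
N_2 = 3 + 15^2 + 15 = 243
Terms of depth exactly 2: N_2 − N_1 = 243 − 15 = 228.

228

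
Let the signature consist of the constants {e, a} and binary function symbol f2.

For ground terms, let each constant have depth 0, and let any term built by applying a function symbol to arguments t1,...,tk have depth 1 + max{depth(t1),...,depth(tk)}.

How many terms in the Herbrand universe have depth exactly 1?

4

Count level by level. With function symbols f2/2, the terms of depth ≤ k are the 2 constants together with each function applied to depth-≤(k−1) tuples, so N_k = 2 + N_{k-1}^2.
N_0 = 2
N_1 = 2 + 2^2 = 6
Terms of depth exactly 1: N_1 − N_0 = 6 − 2 = 4.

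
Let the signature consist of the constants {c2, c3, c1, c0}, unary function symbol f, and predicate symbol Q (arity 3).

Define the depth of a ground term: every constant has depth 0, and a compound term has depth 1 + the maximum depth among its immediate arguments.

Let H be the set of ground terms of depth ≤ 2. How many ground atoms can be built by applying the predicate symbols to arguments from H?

1728

First count ground terms of depth ≤ 2.
If N_k denotes the number of depth-≤k ground terms, the 4 constants give N_0 = 4, and each function symbol of arity r contributes N_{k-1}^r new terms at level k: N_k = 4 + N_{k-1}.
N_0 = 4
N_1 = 4 + 4 = 8
N_2 = 4 + 8 = 12
Explicitly: c2, c3, c1, c0, f(c2), f(c3), f(c1), f(c0), f(f(c2)), f(f(c3)), f(f(c1)), f(f(c0)).
So |H| = 12.
Ground atoms are formed by filling each argument slot of a predicate with a term from H, so an r-ary predicate gives |H|^r atoms:
  Q: 12^3 = 1728
Total ground atoms: 1728.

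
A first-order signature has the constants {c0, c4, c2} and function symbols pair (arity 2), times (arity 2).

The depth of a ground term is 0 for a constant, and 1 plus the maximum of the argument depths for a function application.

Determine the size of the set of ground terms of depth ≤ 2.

If N_k denotes the number of depth-≤k ground terms, the 3 constants give N_0 = 3, and each function symbol of arity r contributes N_{k-1}^r new terms at level k: N_k = 3 + N_{k-1}^2 + N_{k-1}^2.
N_0 = 3
N_1 = 3 + 3^2 + 3^2 = 21
N_2 = 3 + 21^2 + 21^2 = 885

885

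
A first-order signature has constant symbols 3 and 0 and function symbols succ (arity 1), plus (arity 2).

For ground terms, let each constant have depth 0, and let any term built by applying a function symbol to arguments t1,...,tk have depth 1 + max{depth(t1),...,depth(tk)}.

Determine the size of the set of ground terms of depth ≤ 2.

74

Count level by level. With function symbols succ/1, plus/2, the terms of depth ≤ k are the 2 constants together with each function applied to depth-≤(k−1) tuples, so N_k = 2 + N_{k-1} + N_{k-1}^2.
N_0 = 2
N_1 = 2 + 2 + 2^2 = 8
N_2 = 2 + 8 + 8^2 = 74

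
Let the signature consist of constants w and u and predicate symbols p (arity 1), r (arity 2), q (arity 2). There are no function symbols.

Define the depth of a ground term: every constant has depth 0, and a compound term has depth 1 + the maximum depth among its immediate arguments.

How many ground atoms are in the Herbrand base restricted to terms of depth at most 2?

First count ground terms of depth ≤ 2.
With no function symbols every ground term is a constant, so there are exactly 2 ground terms at every depth bound.
N_0 = 2
N_1 = 2
N_2 = 2
So |H| = 2.
For each predicate symbol, the number of ground atoms is |H| raised to its arity; summing:
  p: 2;  r: 2^2 = 4;  q: 2^2 = 4
Total ground atoms: 2 + 4 + 4 = 10.

10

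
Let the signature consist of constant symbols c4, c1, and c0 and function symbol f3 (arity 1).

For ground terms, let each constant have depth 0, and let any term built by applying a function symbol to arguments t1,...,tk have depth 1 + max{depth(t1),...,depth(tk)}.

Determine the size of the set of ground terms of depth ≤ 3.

12

Count level by level. With function symbols f3/1, the terms of depth ≤ k are the 3 constants together with each function applied to depth-≤(k−1) tuples, so N_k = 3 + N_{k-1}.
N_0 = 3
N_1 = 3 + 3 = 6
N_2 = 3 + 6 = 9
N_3 = 3 + 9 = 12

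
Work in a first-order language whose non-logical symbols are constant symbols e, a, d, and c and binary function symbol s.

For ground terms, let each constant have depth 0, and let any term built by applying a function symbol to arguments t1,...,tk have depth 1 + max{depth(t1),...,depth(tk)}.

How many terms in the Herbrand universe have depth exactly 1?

16

Write N_k for the number of ground terms of depth ≤ k. A term of depth ≤ k is either a constant or a function symbol applied to arguments of depth ≤ k−1, so N_k = 4 + N_{k-1}^2.
N_0 = 4
N_1 = 4 + 4^2 = 20
Terms of depth exactly 1: N_1 − N_0 = 20 − 4 = 16.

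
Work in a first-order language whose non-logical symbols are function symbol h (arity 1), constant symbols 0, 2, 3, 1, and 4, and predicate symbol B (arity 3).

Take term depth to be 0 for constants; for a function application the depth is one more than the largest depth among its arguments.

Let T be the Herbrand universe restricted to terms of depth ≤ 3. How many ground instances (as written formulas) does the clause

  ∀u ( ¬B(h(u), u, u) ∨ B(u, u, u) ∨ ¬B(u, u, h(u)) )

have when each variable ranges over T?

20

Ground terms of depth ≤ 3:
  If N_k denotes the number of depth-≤k ground terms, the 5 constants give N_0 = 5, and each function symbol of arity r contributes N_{k-1}^r new terms at level k: N_k = 5 + N_{k-1}.
  N_0 = 5
  N_1 = 5 + 5 = 10
  N_2 = 5 + 10 = 15
  N_3 = 5 + 15 = 20
So there are 20 ground terms available for substitution.
There is 1 variable to instantiate (u),  occurring in at least one literal, so different choices give different ground instances.
Number of ground instances = 20.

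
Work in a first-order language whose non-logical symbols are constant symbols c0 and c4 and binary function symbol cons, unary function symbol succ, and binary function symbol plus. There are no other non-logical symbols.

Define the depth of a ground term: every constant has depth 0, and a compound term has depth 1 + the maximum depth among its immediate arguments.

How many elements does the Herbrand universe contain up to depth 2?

302

Let N_k count ground terms of depth at most k. Each non-constant term of depth ≤ k is some function symbol applied to depth-≤(k−1) arguments, giving N_k = 2 + N_{k-1}^2 + N_{k-1} + N_{k-1}^2.
N_0 = 2
N_1 = 2 + 2^2 + 2 + 2^2 = 12
N_2 = 2 + 12^2 + 12 + 12^2 = 302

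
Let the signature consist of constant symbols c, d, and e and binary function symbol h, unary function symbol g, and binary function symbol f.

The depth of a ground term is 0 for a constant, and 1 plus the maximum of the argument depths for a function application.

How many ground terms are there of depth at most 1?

24

Let N_k = |{terms of depth ≤ k}|. Then N_0 = 3 and N_k = 3 + N_{k-1}^2 + N_{k-1} + N_{k-1}^2 for k ≥ 1 (one summand per function symbol, arity giving the exponent).
N_0 = 3
N_1 = 3 + 3^2 + 3 + 3^2 = 24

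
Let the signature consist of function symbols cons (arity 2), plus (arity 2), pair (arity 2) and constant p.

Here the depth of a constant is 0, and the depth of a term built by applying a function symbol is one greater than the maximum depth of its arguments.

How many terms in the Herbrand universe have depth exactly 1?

Count level by level. With function symbols cons/2, plus/2, pair/2, the terms of depth ≤ k are the 1 constant together with each function applied to depth-≤(k−1) tuples, so N_k = 1 + N_{k-1}^2 + N_{k-1}^2 + N_{k-1}^2.
N_0 = 1
N_1 = 1 + 1^2 + 1^2 + 1^2 = 4
Terms of depth exactly 1: N_1 − N_0 = 4 − 1 = 3.

3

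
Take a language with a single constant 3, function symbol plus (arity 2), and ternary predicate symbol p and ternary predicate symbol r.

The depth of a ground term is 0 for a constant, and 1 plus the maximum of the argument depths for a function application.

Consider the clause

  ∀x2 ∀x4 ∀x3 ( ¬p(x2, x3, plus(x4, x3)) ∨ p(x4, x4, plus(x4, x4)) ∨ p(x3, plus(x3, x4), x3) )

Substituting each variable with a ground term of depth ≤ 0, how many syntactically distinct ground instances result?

Ground terms of depth ≤ 0:
  Let N_k count ground terms of depth at most k. Each non-constant term of depth ≤ k is some function symbol applied to depth-≤(k−1) arguments, giving N_k = 1 + N_{k-1}^2.
  N_0 = 1
So there is exactly 1 ground term available for substitution.
Each of x2, x4, x3 ranges independently over the available ground terms, and distinct assignments produce distinct instances.
Number of ground instances = 1^3 = 1.

1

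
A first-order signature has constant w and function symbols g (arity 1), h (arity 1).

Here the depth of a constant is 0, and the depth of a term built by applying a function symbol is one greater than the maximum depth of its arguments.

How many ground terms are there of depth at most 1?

Let N_k = |{terms of depth ≤ k}|. Then N_0 = 1 and N_k = 1 + N_{k-1} + N_{k-1} for k ≥ 1 (one summand per function symbol, arity giving the exponent).
N_0 = 1
N_1 = 1 + 1 + 1 = 3

3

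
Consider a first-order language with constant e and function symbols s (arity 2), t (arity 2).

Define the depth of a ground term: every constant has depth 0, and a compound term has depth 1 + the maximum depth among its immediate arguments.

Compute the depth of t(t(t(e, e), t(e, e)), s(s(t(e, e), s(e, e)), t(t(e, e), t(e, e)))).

depth(t(e, e)) = 1 + max(0, 0) = 1
depth(t(t(e, e), t(e, e))) = 1 + max(1, 1) = 2
depth(s(e, e)) = 1 + max(0, 0) = 1
depth(s(t(e, e), s(e, e))) = 1 + max(1, 1) = 2
depth(s(s(t(e, e), s(e, e)), t(t(e, e), t(e, e)))) = 1 + max(2, 2) = 3
depth(t(t(t(e, e), t(e, e)), s(s(t(e, e), s(e, e)), t(t(e, e), t(e, e))))) = 1 + max(2, 3) = 4

4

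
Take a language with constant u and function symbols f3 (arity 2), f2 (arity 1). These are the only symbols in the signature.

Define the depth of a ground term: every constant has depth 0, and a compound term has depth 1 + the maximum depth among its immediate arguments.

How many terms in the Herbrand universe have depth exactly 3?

170

Count level by level. With function symbols f3/2, f2/1, the terms of depth ≤ k are the 1 constant together with each function applied to depth-≤(k−1) tuples, so N_k = 1 + N_{k-1}^2 + N_{k-1}.
N_0 = 1
N_1 = 1 + 1^2 + 1 = 3
N_2 = 1 + 3^2 + 3 = 13
N_3 = 1 + 13^2 + 13 = 183
Terms of depth exactly 3: N_3 − N_2 = 183 − 13 = 170.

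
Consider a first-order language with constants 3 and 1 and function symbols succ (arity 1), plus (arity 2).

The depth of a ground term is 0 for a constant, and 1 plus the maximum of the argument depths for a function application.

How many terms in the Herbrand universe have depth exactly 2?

If N_k denotes the number of depth-≤k ground terms, the 2 constants give N_0 = 2, and each function symbol of arity r contributes N_{k-1}^r new terms at level k: N_k = 2 + N_{k-1} + N_{k-1}^2.
N_0 = 2
N_1 = 2 + 2 + 2^2 = 8
N_2 = 2 + 8 + 8^2 = 74
Terms of depth exactly 2: N_2 − N_1 = 74 − 8 = 66.

66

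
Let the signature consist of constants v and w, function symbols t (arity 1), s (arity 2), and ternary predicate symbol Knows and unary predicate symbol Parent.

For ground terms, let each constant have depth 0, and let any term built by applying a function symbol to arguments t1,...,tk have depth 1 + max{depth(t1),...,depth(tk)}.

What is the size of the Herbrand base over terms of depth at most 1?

520

First count ground terms of depth ≤ 1.
Let N_k count ground terms of depth at most k. Each non-constant term of depth ≤ k is some function symbol applied to depth-≤(k−1) arguments, giving N_k = 2 + N_{k-1} + N_{k-1}^2.
N_0 = 2
N_1 = 2 + 2 + 2^2 = 8
So |H| = 8.
A ground atom is a predicate applied to a tuple of terms from H, so the count is the sum over predicates of |H|^arity:
  Knows: 8^3 = 512;  Parent: 8
Total ground atoms: 512 + 8 = 520.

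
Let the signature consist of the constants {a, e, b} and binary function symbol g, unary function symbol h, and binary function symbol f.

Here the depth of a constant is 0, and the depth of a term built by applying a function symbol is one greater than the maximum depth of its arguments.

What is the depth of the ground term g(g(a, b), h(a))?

2

depth(g(a, b)) = 1 + max(0, 0) = 1
depth(h(a)) = 1 + depth(a) = 1 + 0 = 1
depth(g(g(a, b), h(a))) = 1 + max(1, 1) = 2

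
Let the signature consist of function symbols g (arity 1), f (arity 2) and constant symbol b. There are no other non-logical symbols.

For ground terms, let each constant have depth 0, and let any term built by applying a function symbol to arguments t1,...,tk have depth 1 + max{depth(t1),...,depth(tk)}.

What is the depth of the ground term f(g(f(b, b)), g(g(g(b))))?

4

depth(f(b, b)) = 1 + max(0, 0) = 1
depth(g(f(b, b))) = 1 + depth(f(b, b)) = 1 + 1 = 2
depth(g(b)) = 1 + depth(b) = 1 + 0 = 1
depth(g(g(b))) = 1 + depth(g(b)) = 1 + 1 = 2
depth(g(g(g(b)))) = 1 + depth(g(g(b))) = 1 + 2 = 3
depth(f(g(f(b, b)), g(g(g(b))))) = 1 + max(2, 3) = 4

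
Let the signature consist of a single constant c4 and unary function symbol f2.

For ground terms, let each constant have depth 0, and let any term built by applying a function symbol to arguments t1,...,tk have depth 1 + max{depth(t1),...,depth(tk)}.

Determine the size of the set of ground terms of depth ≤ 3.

4

Count level by level. With function symbols f2/1, the terms of depth ≤ k are the 1 constant together with each function applied to depth-≤(k−1) tuples, so N_k = 1 + N_{k-1}.
N_0 = 1
N_1 = 1 + 1 = 2
N_2 = 1 + 2 = 3
N_3 = 1 + 3 = 4
Explicitly: c4, f2(c4), f2(f2(c4)), f2(f2(f2(c4))).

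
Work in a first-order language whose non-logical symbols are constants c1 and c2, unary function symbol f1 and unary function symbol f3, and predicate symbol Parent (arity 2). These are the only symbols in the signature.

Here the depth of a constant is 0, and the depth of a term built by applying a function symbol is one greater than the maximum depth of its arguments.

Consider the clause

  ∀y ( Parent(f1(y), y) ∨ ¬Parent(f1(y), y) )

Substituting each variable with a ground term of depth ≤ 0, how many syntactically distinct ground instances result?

2

Ground terms of depth ≤ 0:
  Let N_k count ground terms of depth at most k. Each non-constant term of depth ≤ k is some function symbol applied to depth-≤(k−1) arguments, giving N_k = 2 + N_{k-1} + N_{k-1}.
  N_0 = 2
  Explicitly: c1, c2.
So there are 2 ground terms available for substitution.
The body mentions the single quantified variable y; since ground terms form a free algebra, no two substitutions collapse to the same formula.
Number of ground instances = 2.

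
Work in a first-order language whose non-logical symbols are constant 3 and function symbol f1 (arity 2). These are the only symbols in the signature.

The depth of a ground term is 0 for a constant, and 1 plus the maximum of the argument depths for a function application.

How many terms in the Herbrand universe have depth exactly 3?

Let N_k count ground terms of depth at most k. Each non-constant term of depth ≤ k is some function symbol applied to depth-≤(k−1) arguments, giving N_k = 1 + N_{k-1}^2.
N_0 = 1
N_1 = 1 + 1^2 = 2
N_2 = 1 + 2^2 = 5
N_3 = 1 + 5^2 = 26
Terms of depth exactly 3: N_3 − N_2 = 26 − 5 = 21.

21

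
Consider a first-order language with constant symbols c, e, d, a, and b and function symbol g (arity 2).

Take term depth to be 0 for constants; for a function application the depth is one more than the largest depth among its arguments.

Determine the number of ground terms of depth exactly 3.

818125

Write N_k for the number of ground terms of depth ≤ k. A term of depth ≤ k is either a constant or a function symbol applied to arguments of depth ≤ k−1, so N_k = 5 + N_{k-1}^2.
N_0 = 5
N_1 = 5 + 5^2 = 30
N_2 = 5 + 30^2 = 905
N_3 = 5 + 905^2 = 819030
Terms of depth exactly 3: N_3 − N_2 = 819030 − 905 = 818125.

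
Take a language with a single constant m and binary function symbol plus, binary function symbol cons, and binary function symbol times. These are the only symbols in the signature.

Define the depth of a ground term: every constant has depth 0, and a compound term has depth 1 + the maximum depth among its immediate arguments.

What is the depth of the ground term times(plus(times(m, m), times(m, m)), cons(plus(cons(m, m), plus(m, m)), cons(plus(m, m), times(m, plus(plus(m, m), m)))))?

6

depth(times(m, m)) = 1 + max(0, 0) = 1
depth(plus(times(m, m), times(m, m))) = 1 + max(1, 1) = 2
depth(cons(m, m)) = 1 + max(0, 0) = 1
depth(plus(m, m)) = 1 + max(0, 0) = 1
depth(plus(cons(m, m), plus(m, m))) = 1 + max(1, 1) = 2
depth(plus(plus(m, m), m)) = 1 + max(1, 0) = 2
depth(times(m, plus(plus(m, m), m))) = 1 + max(0, 2) = 3
depth(cons(plus(m, m), times(m, plus(plus(m, m), m)))) = 1 + max(1, 3) = 4
depth(cons(plus(cons(m, m), plus(m, m)), cons(plus(m, m), times(m, plus(plus(m, m), m))))) = 1 + max(2, 4) = 5
depth(times(plus(times(m, m), times(m, m)), cons(plus(cons(m, m), plus(m, m)), cons(plus(m, m), times(m, plus(plus(m, m), m)))))) = 1 + max(2, 5) = 6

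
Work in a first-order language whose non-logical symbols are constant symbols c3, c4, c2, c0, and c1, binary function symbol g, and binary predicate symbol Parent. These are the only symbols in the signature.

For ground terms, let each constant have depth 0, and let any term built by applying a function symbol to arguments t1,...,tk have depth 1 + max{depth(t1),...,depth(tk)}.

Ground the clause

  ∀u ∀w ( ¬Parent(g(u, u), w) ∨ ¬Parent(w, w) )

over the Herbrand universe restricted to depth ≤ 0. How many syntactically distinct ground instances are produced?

25

Ground terms of depth ≤ 0:
  Count level by level. With function symbols g/2, the terms of depth ≤ k are the 5 constants together with each function applied to depth-≤(k−1) tuples, so N_k = 5 + N_{k-1}^2.
  N_0 = 5
So there are 5 ground terms available for substitution.
The clause has 2 distinct variables (u, w), each appearing in the body. In the free term algebra distinct substitutions yield syntactically distinct ground instances.
Number of ground instances = 5^2 = 25.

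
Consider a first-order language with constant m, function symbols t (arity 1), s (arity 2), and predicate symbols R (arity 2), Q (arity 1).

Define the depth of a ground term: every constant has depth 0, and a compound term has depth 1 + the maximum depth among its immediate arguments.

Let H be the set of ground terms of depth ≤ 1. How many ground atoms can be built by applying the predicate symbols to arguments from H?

First count ground terms of depth ≤ 1.
Write N_k for the number of ground terms of depth ≤ k. A term of depth ≤ k is either a constant or a function symbol applied to arguments of depth ≤ k−1, so N_k = 1 + N_{k-1} + N_{k-1}^2.
N_0 = 1
N_1 = 1 + 1 + 1^2 = 3
Explicitly: m, t(m), s(m, m).
So |H| = 3.
Ground atoms are formed by filling each argument slot of a predicate with a term from H, so an r-ary predicate gives |H|^r atoms:
  R: 3^2 = 9;  Q: 3
Total ground atoms: 9 + 3 = 12.

12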